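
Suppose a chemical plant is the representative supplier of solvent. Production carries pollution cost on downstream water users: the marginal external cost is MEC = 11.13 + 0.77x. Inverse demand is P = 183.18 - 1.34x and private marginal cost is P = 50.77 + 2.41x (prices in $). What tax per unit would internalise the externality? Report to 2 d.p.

Social marginal cost = private MC + MEC = 61.90 + 3.18x.
Set SMC = demand: 61.90 + 3.18x = 183.18 - 1.34x → x* = 26.8319.
The Pigouvian tax equals MEC at x*: 11.13 + 0.77×26.8319 = 31.7906.

tax = $31.79 per unit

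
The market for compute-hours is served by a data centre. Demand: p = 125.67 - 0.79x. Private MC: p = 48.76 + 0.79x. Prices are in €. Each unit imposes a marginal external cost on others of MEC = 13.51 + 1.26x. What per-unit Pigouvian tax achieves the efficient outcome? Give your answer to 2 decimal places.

Social marginal cost = private MC + MEC = 62.27 + 2.05x.
Set SMC = demand: 62.27 + 2.05x = 125.67 - 0.79x → x* = 22.3239.
The Pigouvian tax equals MEC at x*: 13.51 + 1.26×22.3239 = 41.6381.

tax = €41.64 per unit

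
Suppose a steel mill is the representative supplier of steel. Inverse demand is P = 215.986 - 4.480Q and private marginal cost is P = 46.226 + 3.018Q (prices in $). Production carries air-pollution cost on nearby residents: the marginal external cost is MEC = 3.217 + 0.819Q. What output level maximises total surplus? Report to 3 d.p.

Q* = 20.024

Social marginal cost = private MC + MEC = 49.443 + 3.837Q.
Set SMC = demand: 49.443 + 3.837Q = 215.986 - 4.480Q → Q* = 20.0244.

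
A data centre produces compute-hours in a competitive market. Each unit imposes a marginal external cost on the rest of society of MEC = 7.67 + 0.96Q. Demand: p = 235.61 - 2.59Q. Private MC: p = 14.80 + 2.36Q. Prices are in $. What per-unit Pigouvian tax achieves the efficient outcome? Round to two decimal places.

Social marginal cost = private MC + MEC = 22.47 + 3.32Q.
Set SMC = demand: 22.47 + 3.32Q = 235.61 - 2.59Q → Q* = 36.0643.
The Pigouvian tax equals MEC at Q*: 7.67 + 0.96×36.0643 = 42.2917.

tax = $42.29 per unit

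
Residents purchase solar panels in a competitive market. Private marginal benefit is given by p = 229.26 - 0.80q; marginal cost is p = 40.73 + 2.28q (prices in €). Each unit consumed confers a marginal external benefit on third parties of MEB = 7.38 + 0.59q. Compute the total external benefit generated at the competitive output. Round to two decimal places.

€1557.04

Market equilibrium (private): 40.73 + 2.28q = 229.26 - 0.80q → q_m = 61.2110.
Total external benefit = ∫₀^{q_m} (7.38 + 0.59q) dq = 7.38×61.2110 + ½×0.59×61.2110² = 1557.0392.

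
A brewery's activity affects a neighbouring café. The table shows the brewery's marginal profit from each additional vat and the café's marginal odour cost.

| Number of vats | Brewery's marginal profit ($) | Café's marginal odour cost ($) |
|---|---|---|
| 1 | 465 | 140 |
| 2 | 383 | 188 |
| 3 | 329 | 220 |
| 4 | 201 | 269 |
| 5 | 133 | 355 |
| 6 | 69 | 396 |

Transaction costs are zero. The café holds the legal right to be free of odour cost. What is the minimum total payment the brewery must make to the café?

$548

Efficient level: marginal profit ≥ marginal odour cost through level 3, so k* = 3.
With the café holding the right, the brewery must at least compensate total damage at k*: 140 + 188 + 220 = 548.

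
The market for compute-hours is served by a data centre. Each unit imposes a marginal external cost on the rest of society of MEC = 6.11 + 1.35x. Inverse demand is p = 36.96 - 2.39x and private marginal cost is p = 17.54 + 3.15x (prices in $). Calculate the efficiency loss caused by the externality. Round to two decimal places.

Market equilibrium (private): 17.54 + 3.15x = 36.96 - 2.39x → x_m = 3.5054.
Social marginal cost = private MC + MEC = 23.65 + 4.50x.
Set SMC = demand: 23.65 + 4.50x = 36.96 - 2.39x → x* = 1.9318.
The loss is the area between SMC and demand from x* to x_m; with linear curves that's a triangle of height MEC(x_m).
DWL = ½ × 1.5736 × 10.8423 = 8.5307.

DWL = $8.53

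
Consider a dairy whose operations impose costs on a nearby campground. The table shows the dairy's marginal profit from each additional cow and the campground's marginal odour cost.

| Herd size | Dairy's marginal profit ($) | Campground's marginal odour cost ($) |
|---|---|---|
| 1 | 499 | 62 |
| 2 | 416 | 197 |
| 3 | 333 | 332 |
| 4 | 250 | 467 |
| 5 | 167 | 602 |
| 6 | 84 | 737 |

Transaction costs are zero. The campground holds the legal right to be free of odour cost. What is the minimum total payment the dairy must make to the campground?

Efficient level: marginal profit ≥ marginal odour cost through level 3, so k* = 3.
With the campground holding the right, the dairy must at least compensate total damage at k*: 62 + 197 + 332 = 591.

$591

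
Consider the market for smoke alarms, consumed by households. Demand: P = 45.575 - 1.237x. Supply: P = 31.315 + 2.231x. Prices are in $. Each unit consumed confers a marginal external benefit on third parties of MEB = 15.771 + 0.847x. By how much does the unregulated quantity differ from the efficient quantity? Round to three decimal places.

7.346 units

Market equilibrium (private): 31.315 + 2.231x = 45.575 - 1.237x → x_m = 4.1119.
Social marginal benefit = demand + MEB = 61.346 - 0.390x.
Set SMB = MC: 61.346 - 0.390x = 31.315 + 2.231x → x* = 11.4578.
Gap = |4.1119 − 11.4578| = 7.3459.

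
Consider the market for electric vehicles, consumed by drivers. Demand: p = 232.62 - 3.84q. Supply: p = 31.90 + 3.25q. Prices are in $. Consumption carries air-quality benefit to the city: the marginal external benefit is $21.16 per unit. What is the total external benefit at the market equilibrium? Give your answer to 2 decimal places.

Market equilibrium (private): 31.90 + 3.25q = 232.62 - 3.84q → q_m = 28.3103.
Total external benefit = MEB × q_m = 21.16 × 28.3103 = 599.0459.

$599.05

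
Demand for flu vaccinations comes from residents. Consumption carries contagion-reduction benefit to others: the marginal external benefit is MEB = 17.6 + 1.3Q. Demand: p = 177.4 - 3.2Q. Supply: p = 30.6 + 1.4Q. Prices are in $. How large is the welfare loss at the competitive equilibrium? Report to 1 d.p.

Market equilibrium (private): 30.6 + 1.4Q = 177.4 - 3.2Q → Q_m = 31.9130.
Social marginal benefit = demand + MEB = 195.0 - 1.9Q.
Set SMB = MC: 195.0 - 1.9Q = 30.6 + 1.4Q → Q* = 49.8182.
The loss is the area between SMB and MC from Q* to Q_m; with linear curves that's a triangle of height MEB(Q_m).
DWL = ½ × 17.9052 × 59.0870 = 528.9823.

DWL = $529.0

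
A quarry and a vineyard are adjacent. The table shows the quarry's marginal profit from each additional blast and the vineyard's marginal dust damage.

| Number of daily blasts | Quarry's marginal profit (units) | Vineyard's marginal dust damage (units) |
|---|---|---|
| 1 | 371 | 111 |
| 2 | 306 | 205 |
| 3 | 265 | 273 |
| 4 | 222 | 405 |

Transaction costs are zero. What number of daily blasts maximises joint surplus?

2

Bargaining reaches the level where marginal profit last exceeds marginal dust damage.
That holds through level 2 (306 ≥ 205) but not at 3 (265 < 273).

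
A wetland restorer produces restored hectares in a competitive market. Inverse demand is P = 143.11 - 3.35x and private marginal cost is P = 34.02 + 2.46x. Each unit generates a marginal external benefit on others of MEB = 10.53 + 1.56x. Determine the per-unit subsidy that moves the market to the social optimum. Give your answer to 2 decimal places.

Social marginal cost = private MC − MEB = 23.49 + 0.90x.
Set SMC = demand: 23.49 + 0.90x = 143.11 - 3.35x → x* = 28.1459.
The Pigouvian subsidy equals MEB at x*: 10.53 + 1.56×28.1459 = 54.4376.

subsidy = 54.44 per unit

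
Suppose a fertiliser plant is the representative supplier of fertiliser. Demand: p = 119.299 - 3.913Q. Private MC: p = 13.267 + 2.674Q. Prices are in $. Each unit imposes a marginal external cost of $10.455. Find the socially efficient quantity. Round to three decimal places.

Q* = 14.510

Social marginal cost = private MC + MEC = 23.722 + 2.674Q.
Set SMC = demand: 23.722 + 2.674Q = 119.299 - 3.913Q → Q* = 14.5099.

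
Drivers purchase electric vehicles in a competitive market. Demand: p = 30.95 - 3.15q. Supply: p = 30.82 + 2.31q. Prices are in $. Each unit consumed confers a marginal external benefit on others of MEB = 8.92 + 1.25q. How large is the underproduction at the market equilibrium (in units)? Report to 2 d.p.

2.13 units

Market equilibrium (private): 30.82 + 2.31q = 30.95 - 3.15q → q_m = 0.0238.
Social marginal benefit = demand + MEB = 39.87 - 1.90q.
Set SMB = MC: 39.87 - 1.90q = 30.82 + 2.31q → q* = 2.1496.
Gap = |0.0238 − 2.1496| = 2.1258.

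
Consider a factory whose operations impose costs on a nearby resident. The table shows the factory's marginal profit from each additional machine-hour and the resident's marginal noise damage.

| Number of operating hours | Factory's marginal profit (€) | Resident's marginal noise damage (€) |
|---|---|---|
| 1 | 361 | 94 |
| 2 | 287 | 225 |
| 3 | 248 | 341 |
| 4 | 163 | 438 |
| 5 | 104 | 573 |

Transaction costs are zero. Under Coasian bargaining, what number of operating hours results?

Bargaining reaches the level where marginal profit last exceeds marginal noise damage.
That holds through level 2 (287 ≥ 225) but not at 3 (248 < 341).

2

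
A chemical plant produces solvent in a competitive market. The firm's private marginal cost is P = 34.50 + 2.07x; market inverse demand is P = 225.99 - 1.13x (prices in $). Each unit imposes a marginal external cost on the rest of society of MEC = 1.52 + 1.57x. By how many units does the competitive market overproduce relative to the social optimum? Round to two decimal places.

Market equilibrium (private): 34.50 + 2.07x = 225.99 - 1.13x → x_m = 59.8406.
Social marginal cost = private MC + MEC = 36.02 + 3.64x.
Set SMC = demand: 36.02 + 3.64x = 225.99 - 1.13x → x* = 39.8260.
Gap = |59.8406 − 39.8260| = 20.0146.

20.01 units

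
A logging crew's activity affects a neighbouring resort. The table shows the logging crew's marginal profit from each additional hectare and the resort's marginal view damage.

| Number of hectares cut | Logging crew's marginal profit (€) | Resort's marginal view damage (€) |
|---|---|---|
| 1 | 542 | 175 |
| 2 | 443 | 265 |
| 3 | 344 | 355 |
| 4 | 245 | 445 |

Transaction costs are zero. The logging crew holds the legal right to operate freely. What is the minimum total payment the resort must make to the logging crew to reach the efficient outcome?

€589

Left alone the logging crew would choose level 4 (marginal profit stays positive).
Efficient level: k* = 2 (marginal profit ≥ marginal view damage through 2).
The resort must at least cover the logging crew's forgone profit from cutting 4→2: 344 + 245 = 589.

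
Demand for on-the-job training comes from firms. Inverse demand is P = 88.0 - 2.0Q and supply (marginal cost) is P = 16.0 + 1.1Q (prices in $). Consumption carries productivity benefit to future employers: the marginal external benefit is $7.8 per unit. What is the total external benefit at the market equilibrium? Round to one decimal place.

$181.2

Market equilibrium (private): 16.0 + 1.1Q = 88.0 - 2.0Q → Q_m = 23.2258.
Total external benefit = MEB × Q_m = 7.8 × 23.2258 = 181.1612.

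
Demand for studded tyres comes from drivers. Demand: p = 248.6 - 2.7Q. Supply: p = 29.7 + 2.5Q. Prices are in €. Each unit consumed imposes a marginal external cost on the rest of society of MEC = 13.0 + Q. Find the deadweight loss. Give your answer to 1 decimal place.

Market equilibrium (private): 29.7 + 2.5Q = 248.6 - 2.7Q → Q_m = 42.0962.
Social marginal benefit = demand − MEC = 235.6 - 3.7Q.
Set SMB = MC: 235.6 - 3.7Q = 29.7 + 2.5Q → Q* = 33.2097.
Height of the DWL triangle at Q_m is MC(Q_m) − SMB(Q_m) = MEC(Q_m) = 55.0962.
DWL = ½ × 8.8865 × 55.0962 = 244.8062.

DWL = €244.8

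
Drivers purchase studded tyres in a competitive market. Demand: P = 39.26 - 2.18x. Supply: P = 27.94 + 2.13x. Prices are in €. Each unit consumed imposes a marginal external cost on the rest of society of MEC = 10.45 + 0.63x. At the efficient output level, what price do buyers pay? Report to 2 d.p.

Social marginal benefit = demand − MEC = 28.81 - 2.81x.
Set SMB = MC: 28.81 - 2.81x = 27.94 + 2.13x → x* = 0.1761.
Consumer price on the demand curve at x*: 39.26 − 2.18×0.1761 = 38.8761.

P = €38.88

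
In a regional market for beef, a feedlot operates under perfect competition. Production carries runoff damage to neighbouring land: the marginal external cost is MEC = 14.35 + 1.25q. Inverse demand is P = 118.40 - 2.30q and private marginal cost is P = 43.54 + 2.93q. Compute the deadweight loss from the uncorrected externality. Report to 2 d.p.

Market equilibrium (private): 43.54 + 2.93q = 118.40 - 2.30q → q_m = 14.3136.
Social marginal cost = private MC + MEC = 57.89 + 4.18q.
Set SMC = demand: 57.89 + 4.18q = 118.40 - 2.30q → q* = 9.3380.
Between q* and q_m the wedge SMC − demand runs linearly from 0 to MEC(q_m), so the loss is a triangle.
DWL = ½ × 4.9756 × 32.2420 = 80.2116.

DWL = 80.21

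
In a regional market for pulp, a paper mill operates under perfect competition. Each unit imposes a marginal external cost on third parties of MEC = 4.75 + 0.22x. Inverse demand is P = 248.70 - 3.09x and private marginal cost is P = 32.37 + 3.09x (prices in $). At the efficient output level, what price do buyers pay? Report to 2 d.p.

P = $146.55

Social marginal cost = private MC + MEC = 37.12 + 3.31x.
Set SMC = demand: 37.12 + 3.31x = 248.70 - 3.09x → x* = 33.0594.
Consumer price on the demand curve at x*: 248.70 − 3.09×33.0594 = 146.5465.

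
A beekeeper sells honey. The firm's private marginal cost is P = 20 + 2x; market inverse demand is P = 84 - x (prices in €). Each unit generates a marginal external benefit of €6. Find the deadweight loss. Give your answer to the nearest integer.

DWL = €6

Market equilibrium (private): 20 + 2x = 84 - x → x_m = 21.3333.
Social marginal cost = private MC − MEB = 14 + 2x.
Set SMC = demand: 14 + 2x = 84 - x → x* = 23.3333.
The welfare-loss triangle has base |x_m − x*| and height MEB(x_m) (the vertical gap between SMC and demand is zero at x* and MEB at x_m).
DWL = ½ × 2.0000 × 6.0000 = 6.0000.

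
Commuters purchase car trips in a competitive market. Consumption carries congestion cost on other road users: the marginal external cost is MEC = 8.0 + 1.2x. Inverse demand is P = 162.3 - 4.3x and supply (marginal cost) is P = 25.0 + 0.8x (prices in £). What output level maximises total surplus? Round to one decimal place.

Social marginal benefit = demand − MEC = 154.3 - 5.5x.
Set SMB = MC: 154.3 - 5.5x = 25.0 + 0.8x → x* = 20.5238.

x* = 20.5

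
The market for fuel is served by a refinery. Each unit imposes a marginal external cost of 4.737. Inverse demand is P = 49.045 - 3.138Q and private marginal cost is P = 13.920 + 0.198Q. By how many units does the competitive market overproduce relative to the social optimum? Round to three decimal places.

1.420 units

Market equilibrium (private): 13.920 + 0.198Q = 49.045 - 3.138Q → Q_m = 10.5291.
Social marginal cost = private MC + MEC = 18.657 + 0.198Q.
Set SMC = demand: 18.657 + 0.198Q = 49.045 - 3.138Q → Q* = 9.1091.
Gap = |10.5291 − 9.1091| = 1.4200.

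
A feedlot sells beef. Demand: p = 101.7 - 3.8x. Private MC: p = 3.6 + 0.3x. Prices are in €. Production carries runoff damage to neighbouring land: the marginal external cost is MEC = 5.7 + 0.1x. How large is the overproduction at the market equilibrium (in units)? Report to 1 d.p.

1.9 units

Market equilibrium (private): 3.6 + 0.3x = 101.7 - 3.8x → x_m = 23.9268.
Social marginal cost = private MC + MEC = 9.3 + 0.4x.
Set SMC = demand: 9.3 + 0.4x = 101.7 - 3.8x → x* = 22.0000.
Gap = |23.9268 − 22.0000| = 1.9268.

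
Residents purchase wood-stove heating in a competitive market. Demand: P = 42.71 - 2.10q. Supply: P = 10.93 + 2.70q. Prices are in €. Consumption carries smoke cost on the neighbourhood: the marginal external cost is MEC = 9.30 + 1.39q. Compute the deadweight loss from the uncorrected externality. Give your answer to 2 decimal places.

DWL = €27.65

Market equilibrium (private): 10.93 + 2.70q = 42.71 - 2.10q → q_m = 6.6208.
Social marginal benefit = demand − MEC = 33.41 - 3.49q.
Set SMB = MC: 33.41 - 3.49q = 10.93 + 2.70q → q* = 3.6317.
Height of the DWL triangle at q_m is MC(q_m) − SMB(q_m) = MEC(q_m) = 18.5030.
DWL = ½ × 2.9891 × 18.5030 = 27.6537.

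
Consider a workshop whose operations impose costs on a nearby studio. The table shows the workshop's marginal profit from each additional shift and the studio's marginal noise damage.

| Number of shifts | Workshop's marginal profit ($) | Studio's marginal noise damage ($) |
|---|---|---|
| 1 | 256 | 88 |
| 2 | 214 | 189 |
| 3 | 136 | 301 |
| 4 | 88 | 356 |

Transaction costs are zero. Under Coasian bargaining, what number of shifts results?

Bargaining reaches the level where marginal profit last exceeds marginal noise damage.
That holds through level 2 (214 ≥ 189) but not at 3 (136 < 301).

2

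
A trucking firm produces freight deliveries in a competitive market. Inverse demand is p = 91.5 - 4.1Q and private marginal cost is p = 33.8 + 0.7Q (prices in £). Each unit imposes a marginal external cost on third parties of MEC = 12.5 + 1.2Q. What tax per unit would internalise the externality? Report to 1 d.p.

tax = £21.5 per unit

Social marginal cost = private MC + MEC = 46.3 + 1.9Q.
Set SMC = demand: 46.3 + 1.9Q = 91.5 - 4.1Q → Q* = 7.5333.
The Pigouvian tax equals MEC at Q*: 12.5 + 1.2×7.5333 = 21.5400.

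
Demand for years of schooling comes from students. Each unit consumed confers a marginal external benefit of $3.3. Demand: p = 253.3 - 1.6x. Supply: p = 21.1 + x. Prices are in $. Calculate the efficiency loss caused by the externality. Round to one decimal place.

DWL = $2.1

Market equilibrium (private): 21.1 + x = 253.3 - 1.6x → x_m = 89.3077.
Social marginal benefit = demand + MEB = 256.6 - 1.6x.
Set SMB = MC: 256.6 - 1.6x = 21.1 + x → x* = 90.5769.
Height of the DWL triangle at x_m is SMB(x_m) − MC(x_m) = MEB(x_m) = 3.3000.
DWL = ½ × 1.2692 × 3.3000 = 2.0942.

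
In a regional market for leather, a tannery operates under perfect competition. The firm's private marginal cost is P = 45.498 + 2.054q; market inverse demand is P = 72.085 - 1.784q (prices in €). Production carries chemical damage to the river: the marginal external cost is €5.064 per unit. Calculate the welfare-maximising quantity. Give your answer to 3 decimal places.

Social marginal cost = private MC + MEC = 50.562 + 2.054q.
Set SMC = demand: 50.562 + 2.054q = 72.085 - 1.784q → q* = 5.6079.

q* = 5.608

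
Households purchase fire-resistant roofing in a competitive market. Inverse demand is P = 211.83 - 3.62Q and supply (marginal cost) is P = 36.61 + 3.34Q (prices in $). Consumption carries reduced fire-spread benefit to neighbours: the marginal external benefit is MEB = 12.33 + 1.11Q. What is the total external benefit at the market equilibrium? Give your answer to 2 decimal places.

Market equilibrium (private): 36.61 + 3.34Q = 211.83 - 3.62Q → Q_m = 25.1753.
Total external benefit = ∫₀^{Q_m} (12.33 + 1.11Q) dQ = 12.33×25.1753 + ½×1.11×25.1753² = 662.1681.

$662.17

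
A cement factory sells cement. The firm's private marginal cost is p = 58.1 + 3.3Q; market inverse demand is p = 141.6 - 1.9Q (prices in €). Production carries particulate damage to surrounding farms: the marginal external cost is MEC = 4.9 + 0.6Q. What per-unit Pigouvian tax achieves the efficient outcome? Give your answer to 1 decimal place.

Social marginal cost = private MC + MEC = 63.0 + 3.9Q.
Set SMC = demand: 63.0 + 3.9Q = 141.6 - 1.9Q → Q* = 13.5517.
The Pigouvian tax equals MEC at Q*: 4.9 + 0.6×13.5517 = 13.0310.

tax = €13.0 per unit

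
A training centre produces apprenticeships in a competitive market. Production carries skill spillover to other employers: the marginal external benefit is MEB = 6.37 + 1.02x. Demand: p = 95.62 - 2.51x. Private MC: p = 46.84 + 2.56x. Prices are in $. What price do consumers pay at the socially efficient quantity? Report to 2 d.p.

Social marginal cost = private MC − MEB = 40.47 + 1.54x.
Set SMC = demand: 40.47 + 1.54x = 95.62 - 2.51x → x* = 13.6173.
Consumer price on the demand curve at x*: 95.62 − 2.51×13.6173 = 61.4406.

P = $61.44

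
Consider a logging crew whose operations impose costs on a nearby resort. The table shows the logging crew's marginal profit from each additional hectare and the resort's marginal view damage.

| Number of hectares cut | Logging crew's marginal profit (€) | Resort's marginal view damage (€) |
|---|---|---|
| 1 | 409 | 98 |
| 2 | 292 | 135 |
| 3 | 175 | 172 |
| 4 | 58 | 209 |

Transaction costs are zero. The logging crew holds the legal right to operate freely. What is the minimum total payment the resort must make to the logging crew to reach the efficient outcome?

€58

Left alone the logging crew would choose level 4 (marginal profit stays positive).
Efficient level: k* = 3 (marginal profit ≥ marginal view damage through 3).
The resort must at least cover the logging crew's forgone profit from cutting 4→3: 58 = 58.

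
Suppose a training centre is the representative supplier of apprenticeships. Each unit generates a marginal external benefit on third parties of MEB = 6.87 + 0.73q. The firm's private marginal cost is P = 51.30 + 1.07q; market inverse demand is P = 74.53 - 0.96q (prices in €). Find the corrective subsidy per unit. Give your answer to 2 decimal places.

Social marginal cost = private MC − MEB = 44.43 + 0.34q.
Set SMC = demand: 44.43 + 0.34q = 74.53 - 0.96q → q* = 23.1538.
The Pigouvian subsidy equals MEB at q*: 6.87 + 0.73×23.1538 = 23.7723.

subsidy = €23.77 per unit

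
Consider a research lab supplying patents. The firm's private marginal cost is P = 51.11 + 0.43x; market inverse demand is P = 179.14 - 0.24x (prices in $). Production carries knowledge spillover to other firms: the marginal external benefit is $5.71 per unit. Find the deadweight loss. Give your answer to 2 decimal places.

DWL = $24.33

Market equilibrium (private): 51.11 + 0.43x = 179.14 - 0.24x → x_m = 191.0896.
Social marginal cost = private MC − MEB = 45.40 + 0.43x.
Set SMC = demand: 45.40 + 0.43x = 179.14 - 0.24x → x* = 199.6119.
Between x* and x_m the wedge demand − SMC runs linearly from 0 to MEB(x_m), so the loss is a triangle.
DWL = ½ × 8.5223 × 5.7100 = 24.3312.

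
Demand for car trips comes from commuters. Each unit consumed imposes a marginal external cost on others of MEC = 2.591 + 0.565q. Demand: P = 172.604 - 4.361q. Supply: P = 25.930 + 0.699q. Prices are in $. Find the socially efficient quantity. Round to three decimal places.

Social marginal benefit = demand − MEC = 170.013 - 4.926q.
Set SMB = MC: 170.013 - 4.926q = 25.930 + 0.699q → q* = 25.6148.

q* = 25.615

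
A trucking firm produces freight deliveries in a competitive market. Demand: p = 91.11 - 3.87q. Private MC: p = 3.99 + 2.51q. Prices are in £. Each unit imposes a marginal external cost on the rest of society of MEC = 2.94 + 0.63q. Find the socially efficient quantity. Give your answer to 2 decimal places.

q* = 12.01

Social marginal cost = private MC + MEC = 6.93 + 3.14q.
Set SMC = demand: 6.93 + 3.14q = 91.11 - 3.87q → q* = 12.0086.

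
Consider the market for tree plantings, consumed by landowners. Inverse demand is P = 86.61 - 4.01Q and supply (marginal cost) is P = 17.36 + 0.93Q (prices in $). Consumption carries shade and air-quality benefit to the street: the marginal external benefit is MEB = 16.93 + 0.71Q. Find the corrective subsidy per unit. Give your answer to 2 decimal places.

Social marginal benefit = demand + MEB = 103.54 - 3.30Q.
Set SMB = MC: 103.54 - 3.30Q = 17.36 + 0.93Q → Q* = 20.3735.
The Pigouvian subsidy equals MEB at Q*: 16.93 + 0.71×20.3735 = 31.3952.

subsidy = $31.40 per unit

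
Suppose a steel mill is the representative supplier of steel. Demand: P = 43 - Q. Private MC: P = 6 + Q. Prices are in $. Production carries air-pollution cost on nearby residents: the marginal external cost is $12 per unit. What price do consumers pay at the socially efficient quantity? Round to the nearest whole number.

P = $31

Social marginal cost = private MC + MEC = 18 + Q.
Set SMC = demand: 18 + Q = 43 - Q → Q* = 12.5000.
Consumer price on the demand curve at Q*: 43 − 1×12.5000 = 30.5000.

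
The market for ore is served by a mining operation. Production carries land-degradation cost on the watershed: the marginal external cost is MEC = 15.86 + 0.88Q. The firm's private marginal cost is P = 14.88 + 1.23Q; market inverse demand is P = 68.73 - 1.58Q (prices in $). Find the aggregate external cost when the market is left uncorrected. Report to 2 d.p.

$465.53

Market equilibrium (private): 14.88 + 1.23Q = 68.73 - 1.58Q → Q_m = 19.1637.
Total external cost = ∫₀^{Q_m} (15.86 + 0.88Q) dQ = 15.86×19.1637 + ½×0.88×19.1637² = 465.5251.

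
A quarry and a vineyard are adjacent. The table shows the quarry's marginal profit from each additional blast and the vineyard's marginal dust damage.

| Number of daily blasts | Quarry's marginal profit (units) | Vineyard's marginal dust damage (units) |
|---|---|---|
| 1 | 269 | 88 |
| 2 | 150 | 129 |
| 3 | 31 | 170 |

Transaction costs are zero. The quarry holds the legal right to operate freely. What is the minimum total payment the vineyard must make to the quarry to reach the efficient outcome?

Left alone the quarry would choose level 3 (marginal profit stays positive).
Efficient level: k* = 2 (marginal profit ≥ marginal dust damage through 2).
The vineyard must at least cover the quarry's forgone profit from cutting 3→2: 31 = 31.

31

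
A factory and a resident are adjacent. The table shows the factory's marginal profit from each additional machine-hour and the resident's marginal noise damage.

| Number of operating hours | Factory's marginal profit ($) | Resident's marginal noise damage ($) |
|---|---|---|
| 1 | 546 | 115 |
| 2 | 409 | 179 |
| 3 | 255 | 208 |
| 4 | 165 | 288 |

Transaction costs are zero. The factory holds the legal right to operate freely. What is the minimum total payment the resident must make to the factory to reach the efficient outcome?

$165

Left alone the factory would choose level 4 (marginal profit stays positive).
Efficient level: k* = 3 (marginal profit ≥ marginal noise damage through 3).
The resident must at least cover the factory's forgone profit from cutting 4→3: 165 = 165.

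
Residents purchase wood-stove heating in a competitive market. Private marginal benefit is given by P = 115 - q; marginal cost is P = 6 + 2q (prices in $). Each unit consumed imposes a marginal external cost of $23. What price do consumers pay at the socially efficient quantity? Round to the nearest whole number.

Social marginal benefit = demand − MEC = 92 - q.
Set SMB = MC: 92 - q = 6 + 2q → q* = 28.6667.
Consumer price on the demand curve at q*: 115 − 1×28.6667 = 86.3333.

P = $86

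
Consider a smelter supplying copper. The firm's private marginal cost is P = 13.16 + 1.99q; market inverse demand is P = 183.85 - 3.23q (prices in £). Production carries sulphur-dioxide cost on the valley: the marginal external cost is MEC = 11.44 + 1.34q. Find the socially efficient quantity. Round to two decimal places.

q* = 24.28

Social marginal cost = private MC + MEC = 24.60 + 3.33q.
Set SMC = demand: 24.60 + 3.33q = 183.85 - 3.23q → q* = 24.2759.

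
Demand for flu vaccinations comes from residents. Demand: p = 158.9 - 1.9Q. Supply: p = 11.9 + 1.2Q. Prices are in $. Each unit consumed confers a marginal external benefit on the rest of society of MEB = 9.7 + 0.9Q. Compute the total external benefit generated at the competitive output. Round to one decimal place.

Market equilibrium (private): 11.9 + 1.2Q = 158.9 - 1.9Q → Q_m = 47.4194.
Total external benefit = ∫₀^{Q_m} (9.7 + 0.9Q) dQ = 9.7×47.4194 + ½×0.9×47.4194² = 1471.8380.

$1471.8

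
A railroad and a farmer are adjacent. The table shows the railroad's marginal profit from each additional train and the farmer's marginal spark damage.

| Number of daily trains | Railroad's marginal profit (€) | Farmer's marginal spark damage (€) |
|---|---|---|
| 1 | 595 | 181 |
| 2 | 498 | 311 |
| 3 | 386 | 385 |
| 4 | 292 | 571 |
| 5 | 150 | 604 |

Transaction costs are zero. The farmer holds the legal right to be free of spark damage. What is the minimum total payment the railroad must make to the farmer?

€877

Efficient level: marginal profit ≥ marginal spark damage through level 3, so k* = 3.
With the farmer holding the right, the railroad must at least compensate total damage at k*: 181 + 311 + 385 = 877.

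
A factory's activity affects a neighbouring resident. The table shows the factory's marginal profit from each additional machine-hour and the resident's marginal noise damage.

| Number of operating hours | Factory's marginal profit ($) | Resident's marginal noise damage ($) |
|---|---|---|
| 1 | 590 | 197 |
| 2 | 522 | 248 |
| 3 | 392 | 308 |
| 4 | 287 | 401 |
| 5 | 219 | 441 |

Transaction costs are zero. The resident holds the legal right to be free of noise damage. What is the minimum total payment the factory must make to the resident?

$753

Efficient level: marginal profit ≥ marginal noise damage through level 3, so k* = 3.
With the resident holding the right, the factory must at least compensate total damage at k*: 197 + 248 + 308 = 753.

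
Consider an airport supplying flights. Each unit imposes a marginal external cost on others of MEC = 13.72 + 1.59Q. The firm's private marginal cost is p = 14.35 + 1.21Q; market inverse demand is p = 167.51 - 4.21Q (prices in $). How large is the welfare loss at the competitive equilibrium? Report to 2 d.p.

DWL = $245.36

Market equilibrium (private): 14.35 + 1.21Q = 167.51 - 4.21Q → Q_m = 28.2583.
Social marginal cost = private MC + MEC = 28.07 + 2.80Q.
Set SMC = demand: 28.07 + 2.80Q = 167.51 - 4.21Q → Q* = 19.8916.
Height of the DWL triangle at Q_m is SMC(Q_m) − demand(Q_m) = MEC(Q_m) = 58.6507.
DWL = ½ × 8.3667 × 58.6507 = 245.3564.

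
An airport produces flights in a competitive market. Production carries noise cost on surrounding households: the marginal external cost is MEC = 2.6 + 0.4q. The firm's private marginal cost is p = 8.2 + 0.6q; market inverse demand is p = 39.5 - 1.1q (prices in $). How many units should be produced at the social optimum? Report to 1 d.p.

q* = 13.7

Social marginal cost = private MC + MEC = 10.8 + q.
Set SMC = demand: 10.8 + q = 39.5 - 1.1q → q* = 13.6667.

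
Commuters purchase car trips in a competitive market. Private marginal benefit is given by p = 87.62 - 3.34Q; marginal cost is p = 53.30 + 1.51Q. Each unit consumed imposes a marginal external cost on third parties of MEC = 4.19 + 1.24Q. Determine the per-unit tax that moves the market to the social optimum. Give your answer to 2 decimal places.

Social marginal benefit = demand − MEC = 83.43 - 4.58Q.
Set SMB = MC: 83.43 - 4.58Q = 53.30 + 1.51Q → Q* = 4.9475.
The Pigouvian tax equals MEC at Q*: 4.19 + 1.24×4.9475 = 10.3249.

tax = 10.32 per unit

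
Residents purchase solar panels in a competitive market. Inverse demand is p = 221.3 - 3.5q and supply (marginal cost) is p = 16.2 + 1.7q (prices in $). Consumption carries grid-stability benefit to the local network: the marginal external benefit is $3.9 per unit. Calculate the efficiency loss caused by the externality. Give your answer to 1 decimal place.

DWL = $1.5

Market equilibrium (private): 16.2 + 1.7q = 221.3 - 3.5q → q_m = 39.4423.
Social marginal benefit = demand + MEB = 225.2 - 3.5q.
Set SMB = MC: 225.2 - 3.5q = 16.2 + 1.7q → q* = 40.1923.
The welfare-loss triangle has base |q_m − q*| and height MEB(q_m) (the vertical gap between SMB and MC is zero at q* and MEB at q_m).
DWL = ½ × 0.7500 × 3.9000 = 1.4625.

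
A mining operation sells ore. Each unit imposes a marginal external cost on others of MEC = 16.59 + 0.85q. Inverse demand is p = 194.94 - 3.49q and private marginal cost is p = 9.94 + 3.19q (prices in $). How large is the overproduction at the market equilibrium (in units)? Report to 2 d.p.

Market equilibrium (private): 9.94 + 3.19q = 194.94 - 3.49q → q_m = 27.6946.
Social marginal cost = private MC + MEC = 26.53 + 4.04q.
Set SMC = demand: 26.53 + 4.04q = 194.94 - 3.49q → q* = 22.3652.
Gap = |27.6946 − 22.3652| = 5.3294.

5.33 units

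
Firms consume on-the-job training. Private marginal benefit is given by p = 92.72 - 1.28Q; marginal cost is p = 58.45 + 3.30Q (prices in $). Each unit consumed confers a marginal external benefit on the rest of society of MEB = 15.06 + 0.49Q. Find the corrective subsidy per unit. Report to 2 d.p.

subsidy = $20.97 per unit

Social marginal benefit = demand + MEB = 107.78 - 0.79Q.
Set SMB = MC: 107.78 - 0.79Q = 58.45 + 3.30Q → Q* = 12.0611.
The Pigouvian subsidy equals MEB at Q*: 15.06 + 0.49×12.0611 = 20.9699.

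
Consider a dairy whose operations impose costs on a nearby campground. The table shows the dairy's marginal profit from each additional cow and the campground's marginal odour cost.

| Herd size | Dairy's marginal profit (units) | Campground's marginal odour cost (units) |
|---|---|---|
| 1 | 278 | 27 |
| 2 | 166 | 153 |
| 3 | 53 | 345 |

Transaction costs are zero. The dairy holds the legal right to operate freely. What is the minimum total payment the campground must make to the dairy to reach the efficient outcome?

Left alone the dairy would choose level 3 (marginal profit stays positive).
Efficient level: k* = 2 (marginal profit ≥ marginal odour cost through 2).
The campground must at least cover the dairy's forgone profit from cutting 3→2: 53 = 53.

53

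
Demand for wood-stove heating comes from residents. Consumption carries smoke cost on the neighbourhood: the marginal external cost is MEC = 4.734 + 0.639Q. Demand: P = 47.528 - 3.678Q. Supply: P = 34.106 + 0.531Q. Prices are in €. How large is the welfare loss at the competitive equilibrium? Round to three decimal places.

Market equilibrium (private): 34.106 + 0.531Q = 47.528 - 3.678Q → Q_m = 3.1889.
Social marginal benefit = demand − MEC = 42.794 - 4.317Q.
Set SMB = MC: 42.794 - 4.317Q = 34.106 + 0.531Q → Q* = 1.7921.
The welfare-loss triangle has base |Q_m − Q*| and height MEC(Q_m) (the vertical gap between SMB and MC is zero at Q* and MEC at Q_m).
DWL = ½ × 1.3968 × 6.7717 = 4.7294.

DWL = €4.729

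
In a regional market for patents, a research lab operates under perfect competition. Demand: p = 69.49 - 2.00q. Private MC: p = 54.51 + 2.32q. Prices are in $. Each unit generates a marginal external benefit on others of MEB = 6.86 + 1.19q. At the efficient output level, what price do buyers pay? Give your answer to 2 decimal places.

Social marginal cost = private MC − MEB = 47.65 + 1.13q.
Set SMC = demand: 47.65 + 1.13q = 69.49 - 2.00q → q* = 6.9776.
Consumer price on the demand curve at q*: 69.49 − 2.00×6.9776 = 55.5348.

P = $55.53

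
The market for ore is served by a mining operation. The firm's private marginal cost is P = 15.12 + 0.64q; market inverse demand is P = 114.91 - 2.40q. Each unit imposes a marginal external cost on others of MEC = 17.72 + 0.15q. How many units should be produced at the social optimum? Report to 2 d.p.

q* = 25.73

Social marginal cost = private MC + MEC = 32.84 + 0.79q.
Set SMC = demand: 32.84 + 0.79q = 114.91 - 2.40q → q* = 25.7273.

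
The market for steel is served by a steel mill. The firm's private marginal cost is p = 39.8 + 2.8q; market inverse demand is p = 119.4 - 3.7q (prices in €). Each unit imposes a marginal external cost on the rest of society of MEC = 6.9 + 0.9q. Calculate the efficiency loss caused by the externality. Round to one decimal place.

DWL = €21.7

Market equilibrium (private): 39.8 + 2.8q = 119.4 - 3.7q → q_m = 12.2462.
Social marginal cost = private MC + MEC = 46.7 + 3.7q.
Set SMC = demand: 46.7 + 3.7q = 119.4 - 3.7q → q* = 9.8243.
The loss is the area between SMC and demand from q* to q_m; with linear curves that's a triangle of height MEC(q_m).
DWL = ½ × 2.4219 × 17.9215 = 21.7020.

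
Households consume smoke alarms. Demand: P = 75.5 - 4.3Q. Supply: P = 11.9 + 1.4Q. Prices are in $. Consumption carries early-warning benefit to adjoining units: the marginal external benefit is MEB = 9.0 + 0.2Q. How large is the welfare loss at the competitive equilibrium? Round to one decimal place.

DWL = $11.5

Market equilibrium (private): 11.9 + 1.4Q = 75.5 - 4.3Q → Q_m = 11.1579.
Social marginal benefit = demand + MEB = 84.5 - 4.1Q.
Set SMB = MC: 84.5 - 4.1Q = 11.9 + 1.4Q → Q* = 13.2000.
The loss is the area between SMB and MC from Q* to Q_m; with linear curves that's a triangle of height MEB(Q_m).
DWL = ½ × 2.0421 × 11.2316 = 11.4680.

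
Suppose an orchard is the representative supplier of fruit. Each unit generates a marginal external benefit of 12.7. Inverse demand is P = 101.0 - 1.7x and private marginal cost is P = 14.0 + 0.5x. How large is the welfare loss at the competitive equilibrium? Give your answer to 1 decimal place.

Market equilibrium (private): 14.0 + 0.5x = 101.0 - 1.7x → x_m = 39.5455.
Social marginal cost = private MC − MEB = 1.3 + 0.5x.
Set SMC = demand: 1.3 + 0.5x = 101.0 - 1.7x → x* = 45.3182.
Height of the DWL triangle at x_m is demand(x_m) − SMC(x_m) = MEB(x_m) = 12.7000.
DWL = ½ × 5.7727 × 12.7000 = 36.6566.

DWL = 36.7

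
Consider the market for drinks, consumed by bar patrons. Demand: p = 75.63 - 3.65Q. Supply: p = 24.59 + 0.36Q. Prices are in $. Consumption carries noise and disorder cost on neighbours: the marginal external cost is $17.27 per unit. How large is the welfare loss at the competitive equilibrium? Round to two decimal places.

Market equilibrium (private): 24.59 + 0.36Q = 75.63 - 3.65Q → Q_m = 12.7282.
Social marginal benefit = demand − MEC = 58.36 - 3.65Q.
Set SMB = MC: 58.36 - 3.65Q = 24.59 + 0.36Q → Q* = 8.4214.
Between Q* and Q_m the wedge MC − SMB runs linearly from 0 to MEC(Q_m), so the loss is a triangle.
DWL = ½ × 4.3068 × 17.2700 = 37.1892.

DWL = $37.19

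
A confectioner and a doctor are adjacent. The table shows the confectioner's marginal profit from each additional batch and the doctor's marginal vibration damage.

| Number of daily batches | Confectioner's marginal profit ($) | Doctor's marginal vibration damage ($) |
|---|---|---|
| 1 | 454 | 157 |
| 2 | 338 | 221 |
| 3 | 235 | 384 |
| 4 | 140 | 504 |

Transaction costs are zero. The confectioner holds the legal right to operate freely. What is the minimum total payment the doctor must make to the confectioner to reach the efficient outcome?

$375

Left alone the confectioner would choose level 4 (marginal profit stays positive).
Efficient level: k* = 2 (marginal profit ≥ marginal vibration damage through 2).
The doctor must at least cover the confectioner's forgone profit from cutting 4→2: 235 + 140 = 375.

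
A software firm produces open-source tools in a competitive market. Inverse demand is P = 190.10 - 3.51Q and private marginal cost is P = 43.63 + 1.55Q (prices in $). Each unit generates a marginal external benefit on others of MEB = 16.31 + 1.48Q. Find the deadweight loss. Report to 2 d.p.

Market equilibrium (private): 43.63 + 1.55Q = 190.10 - 3.51Q → Q_m = 28.9466.
Social marginal cost = private MC − MEB = 27.32 + 0.07Q.
Set SMC = demand: 27.32 + 0.07Q = 190.10 - 3.51Q → Q* = 45.4693.
Height of the DWL triangle at Q_m is demand(Q_m) − SMC(Q_m) = MEB(Q_m) = 59.1510.
DWL = ½ × 16.5227 × 59.1510 = 488.6671.

DWL = $488.67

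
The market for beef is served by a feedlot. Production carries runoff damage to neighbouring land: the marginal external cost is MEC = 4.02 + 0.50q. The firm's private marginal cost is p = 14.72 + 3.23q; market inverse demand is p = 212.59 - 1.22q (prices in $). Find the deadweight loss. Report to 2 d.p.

Market equilibrium (private): 14.72 + 3.23q = 212.59 - 1.22q → q_m = 44.4652.
Social marginal cost = private MC + MEC = 18.74 + 3.73q.
Set SMC = demand: 18.74 + 3.73q = 212.59 - 1.22q → q* = 39.1616.
Between q* and q_m the wedge SMC − demand runs linearly from 0 to MEC(q_m), so the loss is a triangle.
DWL = ½ × 5.3036 × 26.2526 = 69.6166.

DWL = $69.62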